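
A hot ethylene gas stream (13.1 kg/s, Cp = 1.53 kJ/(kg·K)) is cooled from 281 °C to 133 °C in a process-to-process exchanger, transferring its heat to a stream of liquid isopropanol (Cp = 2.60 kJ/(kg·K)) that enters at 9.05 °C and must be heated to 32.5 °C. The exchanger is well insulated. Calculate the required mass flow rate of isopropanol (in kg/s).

ṁ_c = 48.7 kg/s

Heat released by hot stream: Q = 13.1 × 1.53 × (281 − 133) = 2966.4 kJ/s
Energy balance on cold side (adiabatic exchanger): Q = ṁ_c·Cp_c·(T_c,out − T_c,in)
ṁ_c = 2966.4 / [2.60 × (32.5 − 9.05)] = 48.653 kg/s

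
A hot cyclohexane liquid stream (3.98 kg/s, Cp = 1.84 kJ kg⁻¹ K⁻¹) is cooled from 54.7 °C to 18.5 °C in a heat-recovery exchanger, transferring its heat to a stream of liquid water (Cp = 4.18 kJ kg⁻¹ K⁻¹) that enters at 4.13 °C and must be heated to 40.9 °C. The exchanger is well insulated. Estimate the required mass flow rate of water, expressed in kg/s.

Heat released by hot stream: Q = 3.98 × 1.84 × (54.7 − 18.5) = 265.1 kJ/s
Energy balance on cold side (adiabatic exchanger): Q = ṁ_c·Cp_c·(T_c,out − T_c,in)
ṁ_c = 265.1 / [4.18 × (40.9 − 4.13)] = 1.7248 kg/s

ṁ_c = 1.72 kg/s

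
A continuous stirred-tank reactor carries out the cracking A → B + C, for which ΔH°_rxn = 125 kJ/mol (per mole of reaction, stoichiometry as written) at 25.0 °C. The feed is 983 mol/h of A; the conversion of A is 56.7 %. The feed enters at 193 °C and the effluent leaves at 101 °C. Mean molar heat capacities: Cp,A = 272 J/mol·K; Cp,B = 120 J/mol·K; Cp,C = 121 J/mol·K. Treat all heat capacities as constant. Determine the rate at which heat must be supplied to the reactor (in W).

Extent of reaction ξ = 0.567 × 983 = 557.36 mol/h
Reaction term: ξ·ΔH°_rxn = 557.36 × 125 = 69670 kJ/h
Sensible, feed 193→25 °C: -44919 kJ/h
Outlet flows (mol/h): A 425.64, B 557.36, C 557.36
Sensible, products 25→101 °C: 19007 kJ/h
Q = ΔH = 43758 kJ/h = 12.155 kW
Heat supplied = 12155 W

Q_in = 12200 W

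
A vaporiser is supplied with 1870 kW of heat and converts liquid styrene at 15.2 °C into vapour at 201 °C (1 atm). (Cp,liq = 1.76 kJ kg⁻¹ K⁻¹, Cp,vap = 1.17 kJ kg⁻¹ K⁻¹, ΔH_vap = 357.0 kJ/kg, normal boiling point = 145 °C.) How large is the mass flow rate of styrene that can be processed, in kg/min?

ṁ = 172 kg/min

Δh = 1.76×(145−15.2) + 357.0 + 1.17×(201−145) = 650.97 kJ/kg
Q = 1870 kW = 1870 kJ/s = 112200 kJ/min
ṁ = Q/Δh = 112200 / 650.97 = 172.36 kg/min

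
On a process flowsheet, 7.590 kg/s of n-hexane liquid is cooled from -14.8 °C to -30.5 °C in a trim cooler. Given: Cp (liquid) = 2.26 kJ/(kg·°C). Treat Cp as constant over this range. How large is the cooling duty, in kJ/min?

Q = ṁ·Cp·ΔT = 7.590 × 2.26 × (-30.5 − -14.8) = -269.31 kJ/s
Cooling duty = 16159 kJ/min

Q_c = 16200 kJ/min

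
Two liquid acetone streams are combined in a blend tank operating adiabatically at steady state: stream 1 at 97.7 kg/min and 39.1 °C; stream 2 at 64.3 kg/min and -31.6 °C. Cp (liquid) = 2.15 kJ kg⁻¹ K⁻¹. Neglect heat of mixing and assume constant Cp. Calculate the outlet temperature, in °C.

Adiabatic, steady state ⇒ Σ ṁᵢCp,ᵢ(T_out − Tᵢ) = 0
Σ ṁᵢCp,ᵢTᵢ = 97.7×2.15×39.1 + 64.3×2.15×-31.6 = 3844.6
Σ ṁᵢCp,ᵢ = 97.7×2.15 + 64.3×2.15 = 348.3
T_out = 3844.6 / 348.3 = 11.038 °C

T_out = 11.0 °C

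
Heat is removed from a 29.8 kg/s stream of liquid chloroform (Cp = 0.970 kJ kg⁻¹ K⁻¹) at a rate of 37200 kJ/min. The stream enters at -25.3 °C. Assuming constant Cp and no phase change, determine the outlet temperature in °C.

Q = 37200 kJ/min = 620 kJ/s
ΔT = Q/(ṁ·Cp) = 620/(29.8×0.970) = 21.449 K
T_out = -25.3 − 21.449 = -46.749 °C

T_out = -46.7 °C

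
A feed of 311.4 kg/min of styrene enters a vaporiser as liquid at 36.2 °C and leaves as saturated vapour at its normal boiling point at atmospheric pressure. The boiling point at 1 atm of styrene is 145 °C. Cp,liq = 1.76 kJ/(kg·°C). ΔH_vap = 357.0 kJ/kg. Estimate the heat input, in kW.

Q = 2850 kW

liquid 36.2→145 °C: 191.49 kJ/kg
vaporisation at 145 °C: 357 kJ/kg
Δh = 191.49 + 357 = 548.49 kJ/kg
Q = ṁ·Δh = 311.4 kg/min × 548.49 kJ/kg = 170800 kJ/min
|Q| = 2846.7 kW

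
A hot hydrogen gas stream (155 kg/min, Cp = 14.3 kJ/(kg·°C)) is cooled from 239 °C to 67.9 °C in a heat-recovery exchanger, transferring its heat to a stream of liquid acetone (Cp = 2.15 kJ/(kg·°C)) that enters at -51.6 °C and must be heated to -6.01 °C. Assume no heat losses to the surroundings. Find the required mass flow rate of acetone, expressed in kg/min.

ṁ_c = 3870 kg/min

Heat released by hot stream: Q = 155 × 14.3 × (239 − 67.9) = 379240 kJ/min
Energy balance on cold side (adiabatic exchanger): Q = ṁ_c·Cp_c·(T_c,out − T_c,in)
ṁ_c = 379240 / [2.15 × (-6.01 − -51.6)] = 3869.1 kg/min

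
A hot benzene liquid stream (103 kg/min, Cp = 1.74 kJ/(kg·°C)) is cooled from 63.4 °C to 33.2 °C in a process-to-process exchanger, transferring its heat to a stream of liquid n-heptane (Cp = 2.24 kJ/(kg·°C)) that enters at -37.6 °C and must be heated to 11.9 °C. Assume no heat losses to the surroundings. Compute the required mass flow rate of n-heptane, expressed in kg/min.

Heat released by hot stream: Q = 103 × 1.74 × (63.4 − 33.2) = 5412.4 kJ/min
Energy balance on cold side (adiabatic exchanger): Q = ṁ_c·Cp_c·(T_c,out − T_c,in)
ṁ_c = 5412.4 / [2.24 × (11.9 − -37.6)] = 48.814 kg/min

ṁ_c = 48.8 kg/min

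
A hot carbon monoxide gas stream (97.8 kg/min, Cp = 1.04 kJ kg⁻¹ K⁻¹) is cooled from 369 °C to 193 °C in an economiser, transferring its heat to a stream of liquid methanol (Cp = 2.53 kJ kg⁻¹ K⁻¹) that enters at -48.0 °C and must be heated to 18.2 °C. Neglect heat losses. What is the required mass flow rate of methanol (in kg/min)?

Heat released by hot stream: Q = 97.8 × 1.04 × (369 − 193) = 17901 kJ/min
Energy balance on cold side (adiabatic exchanger): Q = ṁ_c·Cp_c·(T_c,out − T_c,in)
ṁ_c = 17901 / [2.53 × (18.2 − -48.0)] = 106.88 kg/min

ṁ_c = 107 kg/min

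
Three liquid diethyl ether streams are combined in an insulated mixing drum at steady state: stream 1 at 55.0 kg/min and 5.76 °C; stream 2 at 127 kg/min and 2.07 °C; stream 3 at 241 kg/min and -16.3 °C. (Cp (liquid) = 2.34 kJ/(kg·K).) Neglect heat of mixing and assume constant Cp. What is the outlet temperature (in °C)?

Energy balance with Q = 0: Σ ṁᵢCp,ᵢ(T_out − Tᵢ) = 0
Σ ṁᵢCp,ᵢTᵢ = 55.0×2.34×5.76 + 127×2.34×2.07 + 241×2.34×-16.3 = -7835.7
Σ ṁᵢCp,ᵢ = 55.0×2.34 + 127×2.34 + 241×2.34 = 989.82
T_out = -7835.7 / 989.82 = -7.9163 °C

T_out = -7.92 °C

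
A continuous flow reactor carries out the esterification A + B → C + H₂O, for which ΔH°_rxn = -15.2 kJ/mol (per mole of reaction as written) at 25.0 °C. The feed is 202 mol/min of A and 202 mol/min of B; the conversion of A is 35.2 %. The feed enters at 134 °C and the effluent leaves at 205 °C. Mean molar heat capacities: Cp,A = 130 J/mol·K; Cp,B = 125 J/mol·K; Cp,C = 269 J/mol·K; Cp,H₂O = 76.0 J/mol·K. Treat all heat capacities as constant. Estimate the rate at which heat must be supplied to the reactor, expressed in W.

Q_in = 62100 W

Extent of reaction ξ = 0.352 × 202 = 71.104 mol/min
Reaction term: ξ·ΔH°_rxn = 71.104 × -15.2 = -1080.8 kJ/min
Sensible, feed 134→25 °C: -5614.6 kJ/min
Outlet flows (mol/min): A 130.9, B 130.9, C 71.104, H₂O 71.104
Sensible, products 25→205 °C: 10424 kJ/min
Q = ΔH = 3728.3 kJ/min = 62.139 kW
Heat supplied = 62139 W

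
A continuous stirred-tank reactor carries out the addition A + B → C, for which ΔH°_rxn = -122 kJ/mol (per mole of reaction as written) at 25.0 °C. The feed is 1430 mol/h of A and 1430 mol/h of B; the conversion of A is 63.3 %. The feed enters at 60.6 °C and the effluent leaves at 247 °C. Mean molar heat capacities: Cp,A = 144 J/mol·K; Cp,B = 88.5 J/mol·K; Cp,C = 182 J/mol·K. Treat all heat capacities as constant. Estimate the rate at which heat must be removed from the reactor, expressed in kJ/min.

Extent of reaction ξ = 0.633 × 1430 = 905.19 mol/h
Reaction term: ξ·ΔH°_rxn = 905.19 × -122 = -110430 kJ/h
Sensible, feed 60.6→25 °C: -11836 kJ/h
Outlet flows (mol/h): A 524.81, B 524.81, C 905.19
Sensible, products 25→247 °C: 63661 kJ/h
Q = ΔH = -58608 kJ/h = -16.28 kW
Heat removed = 976.8 kJ/min

Q_out = 977 kJ/min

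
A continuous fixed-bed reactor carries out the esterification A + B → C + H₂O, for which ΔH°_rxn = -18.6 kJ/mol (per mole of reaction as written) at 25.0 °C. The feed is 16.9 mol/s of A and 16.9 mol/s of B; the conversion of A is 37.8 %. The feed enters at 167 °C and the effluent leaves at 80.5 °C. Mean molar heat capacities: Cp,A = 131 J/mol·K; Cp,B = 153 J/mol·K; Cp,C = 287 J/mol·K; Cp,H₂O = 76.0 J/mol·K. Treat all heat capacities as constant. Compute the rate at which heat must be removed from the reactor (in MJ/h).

Extent of reaction ξ = 0.378 × 16.9 = 6.3882 mol/s
Reaction term: ξ·ΔH°_rxn = 6.3882 × -18.6 = -118.82 kJ/s
Sensible, feed 167→25 °C: -681.54 kJ/s
Outlet flows (mol/s): A 10.512, B 10.512, C 6.3882, H₂O 6.3882
Sensible, products 25→80.5 °C: 294.39 kJ/s
Q = ΔH = -505.98 kJ/s = -505.98 kW
Heat removed = 1821.5 MJ/h

Q_out = 1820 MJ/h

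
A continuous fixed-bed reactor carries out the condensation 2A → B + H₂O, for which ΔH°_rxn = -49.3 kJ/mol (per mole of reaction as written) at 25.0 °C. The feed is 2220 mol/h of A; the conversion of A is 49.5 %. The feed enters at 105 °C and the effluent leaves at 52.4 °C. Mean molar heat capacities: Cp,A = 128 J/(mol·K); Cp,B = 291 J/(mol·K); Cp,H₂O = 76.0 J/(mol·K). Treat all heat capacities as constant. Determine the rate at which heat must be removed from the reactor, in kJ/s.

Q_out = 11.2 kJ/s

Extent of reaction ξ = 0.495 × 2220 / 2 = 549.45 mol/h
Reaction term: ξ·ΔH°_rxn = 549.45 × -49.3 = -27088 kJ/h
Sensible, feed 105→25 °C: -22733 kJ/h
Outlet flows (mol/h): A 1121.1, B 549.45, H₂O 549.45
Sensible, products 25→52.4 °C: 9457.1 kJ/h
Q = ΔH = -40364 kJ/h = -11.212 kW
Heat removed = 11.212 kJ/s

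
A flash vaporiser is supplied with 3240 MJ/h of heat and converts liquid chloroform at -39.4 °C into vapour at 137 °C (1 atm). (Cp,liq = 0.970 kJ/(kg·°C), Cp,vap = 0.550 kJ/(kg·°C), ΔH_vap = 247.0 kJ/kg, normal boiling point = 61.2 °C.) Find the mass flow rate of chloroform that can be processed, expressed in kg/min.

Δh = 0.970×(61.2−-39.4) + 247.0 + 0.550×(137−61.2) = 386.27 kJ/kg
Q = 3240 MJ/h = 900 kJ/s = 54000 kJ/min
ṁ = Q/Δh = 54000 / 386.27 = 139.8 kg/min

ṁ = 140 kg/min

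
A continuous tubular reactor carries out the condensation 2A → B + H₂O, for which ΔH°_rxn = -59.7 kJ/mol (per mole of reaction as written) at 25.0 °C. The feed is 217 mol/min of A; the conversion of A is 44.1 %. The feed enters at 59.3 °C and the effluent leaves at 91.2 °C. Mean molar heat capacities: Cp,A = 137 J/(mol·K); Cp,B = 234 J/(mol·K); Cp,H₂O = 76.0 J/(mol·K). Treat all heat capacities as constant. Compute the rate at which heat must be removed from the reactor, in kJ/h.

Extent of reaction ξ = 0.441 × 217 / 2 = 47.849 mol/min
Reaction term: ξ·ΔH°_rxn = 47.849 × -59.7 = -2856.6 kJ/min
Sensible, feed 59.3→25 °C: -1019.7 kJ/min
Outlet flows (mol/min): A 121.3, B 47.849, H₂O 47.849
Sensible, products 25→91.2 °C: 2082.1 kJ/min
Q = ΔH = -1794.2 kJ/min = -29.903 kW
Heat removed = 107650 kJ/h

Q_out = 108000 kJ/h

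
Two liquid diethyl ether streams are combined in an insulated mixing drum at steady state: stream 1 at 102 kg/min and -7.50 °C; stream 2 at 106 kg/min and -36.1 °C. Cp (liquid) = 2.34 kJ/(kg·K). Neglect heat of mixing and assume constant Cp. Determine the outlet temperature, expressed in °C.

T_out = -22.1 °C

Energy balance with Q = 0: Σ ṁᵢCp,ᵢ(T_out − Tᵢ) = 0
T_out = Σ ṁᵢCp,ᵢTᵢ / Σ ṁᵢCp,ᵢ
      = -10744 / 486.72 = -22.075 °C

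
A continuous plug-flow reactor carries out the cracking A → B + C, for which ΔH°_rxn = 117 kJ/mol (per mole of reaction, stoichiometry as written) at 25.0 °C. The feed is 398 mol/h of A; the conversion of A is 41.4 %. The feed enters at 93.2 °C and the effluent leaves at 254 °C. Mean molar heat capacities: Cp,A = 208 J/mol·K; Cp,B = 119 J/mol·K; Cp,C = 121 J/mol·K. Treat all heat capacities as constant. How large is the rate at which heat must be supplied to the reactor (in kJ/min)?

Extent of reaction ξ = 0.414 × 398 = 164.77 mol/h
Reaction term: ξ·ΔH°_rxn = 164.77 × 117 = 19278 kJ/h
Sensible, feed 93.2→25 °C: -5645.9 kJ/h
Outlet flows (mol/h): A 233.23, B 164.77, C 164.77
Sensible, products 25→254 °C: 20165 kJ/h
Q = ΔH = 33797 kJ/h = 9.3882 kW
Heat supplied = 563.29 kJ/min

Q_in = 563 kJ/min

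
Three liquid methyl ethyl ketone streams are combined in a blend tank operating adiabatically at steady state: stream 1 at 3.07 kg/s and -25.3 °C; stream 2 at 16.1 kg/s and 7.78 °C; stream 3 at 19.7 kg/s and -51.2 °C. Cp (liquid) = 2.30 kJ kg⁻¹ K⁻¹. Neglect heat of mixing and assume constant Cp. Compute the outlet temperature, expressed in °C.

T_out = -24.7 °C

Energy balance with Q = 0: Σ ṁᵢCp,ᵢ(T_out − Tᵢ) = 0
T_out = Σ ṁᵢCp,ᵢTᵢ / Σ ṁᵢCp,ᵢ
      = -2210.4 / 89.401 = -24.725 °C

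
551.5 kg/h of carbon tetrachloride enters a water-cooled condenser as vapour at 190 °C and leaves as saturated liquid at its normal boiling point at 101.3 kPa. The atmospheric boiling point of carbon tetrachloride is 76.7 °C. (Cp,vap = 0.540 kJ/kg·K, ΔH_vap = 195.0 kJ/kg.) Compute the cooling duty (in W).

vapour 190→76.7 °C: -61.182 kJ/kg
condensation at 76.7 °C: -195 kJ/kg
Δh = -61.182 + -195 = -256.18 kJ/kg
Q = ṁ·Δh = 551.5 kg/h × -256.18 kJ/kg = -141280 kJ/h
|Q| = 39.246 kW = 39246 W

Q_c = 39200 W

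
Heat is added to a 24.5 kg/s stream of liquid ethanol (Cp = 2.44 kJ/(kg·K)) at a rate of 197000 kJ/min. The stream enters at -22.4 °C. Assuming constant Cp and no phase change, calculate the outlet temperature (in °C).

T_out = 32.5 °C

Q = 197000 kJ/min = 3283.3 kJ/s
ΔT = Q/(ṁ·Cp) = 3283.3/(24.5×2.44) = 54.924 K
T_out = -22.4 + 54.924 = 32.524 °C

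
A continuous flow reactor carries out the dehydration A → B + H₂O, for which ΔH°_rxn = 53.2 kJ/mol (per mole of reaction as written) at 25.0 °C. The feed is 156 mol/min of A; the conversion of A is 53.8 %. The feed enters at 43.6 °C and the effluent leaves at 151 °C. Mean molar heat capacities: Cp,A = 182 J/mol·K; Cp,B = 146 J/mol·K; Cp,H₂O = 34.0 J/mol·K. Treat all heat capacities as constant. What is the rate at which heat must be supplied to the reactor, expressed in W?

Extent of reaction ξ = 0.538 × 156 = 83.928 mol/min
Reaction term: ξ·ΔH°_rxn = 83.928 × 53.2 = 4465 kJ/min
Sensible, feed 43.6→25 °C: -528.09 kJ/min
Outlet flows (mol/min): A 72.072, B 83.928, H₂O 83.928
Sensible, products 25→151 °C: 3556.2 kJ/min
Q = ΔH = 7493.1 kJ/min = 124.89 kW
Heat supplied = 124890 W

Q_in = 125000 W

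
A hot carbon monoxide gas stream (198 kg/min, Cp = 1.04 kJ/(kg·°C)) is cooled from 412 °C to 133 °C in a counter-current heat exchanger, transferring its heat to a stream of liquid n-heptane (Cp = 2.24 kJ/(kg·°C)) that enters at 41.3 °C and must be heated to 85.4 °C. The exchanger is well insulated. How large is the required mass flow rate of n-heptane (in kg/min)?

Heat released by hot stream: Q = 198 × 1.04 × (412 − 133) = 57452 kJ/min
Energy balance on cold side (adiabatic exchanger): Q = ṁ_c·Cp_c·(T_c,out − T_c,in)
ṁ_c = 57452 / [2.24 × (85.4 − 41.3)] = 581.59 kg/min

ṁ_c = 582 kg/min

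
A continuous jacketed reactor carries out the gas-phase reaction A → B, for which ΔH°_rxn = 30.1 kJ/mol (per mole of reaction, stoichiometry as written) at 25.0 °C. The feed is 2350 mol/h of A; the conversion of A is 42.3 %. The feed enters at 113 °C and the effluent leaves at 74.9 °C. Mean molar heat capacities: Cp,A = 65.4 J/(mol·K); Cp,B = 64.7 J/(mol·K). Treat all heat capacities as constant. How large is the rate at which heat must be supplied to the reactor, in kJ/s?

Extent of reaction ξ = 0.423 × 2350 = 994.05 mol/h
Reaction term: ξ·ΔH°_rxn = 994.05 × 30.1 = 29921 kJ/h
Sensible, feed 113→25 °C: -13525 kJ/h
Outlet flows (mol/h): A 1356, B 994.05
Sensible, products 25→74.9 °C: 7634.4 kJ/h
Q = ΔH = 24031 kJ/h = 6.6752 kW
Heat supplied = 6.6752 kJ/s

Q_in = 6.68 kJ/s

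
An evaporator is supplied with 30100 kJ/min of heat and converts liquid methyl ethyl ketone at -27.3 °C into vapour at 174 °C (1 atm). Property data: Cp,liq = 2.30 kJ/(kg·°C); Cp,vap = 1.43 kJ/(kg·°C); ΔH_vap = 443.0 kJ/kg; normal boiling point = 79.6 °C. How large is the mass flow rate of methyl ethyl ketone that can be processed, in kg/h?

ṁ = 2190 kg/h

Δh = 2.30×(79.6−-27.3) + 443.0 + 1.43×(174−79.6) = 823.86 kJ/kg
Q = 30100 kJ/min = 501.67 kJ/s = 1.806e+06 kJ/h
ṁ = Q/Δh = 1.806e+06 / 823.86 = 2192.1 kg/h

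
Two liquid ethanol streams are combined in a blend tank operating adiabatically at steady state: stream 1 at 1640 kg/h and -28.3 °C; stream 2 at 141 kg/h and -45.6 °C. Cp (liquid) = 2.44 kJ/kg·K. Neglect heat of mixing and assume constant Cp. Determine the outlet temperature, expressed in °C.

T_out = -29.7 °C

No heat crosses the boundary, so H_out = H_in.
Σ ṁᵢCp,ᵢTᵢ = 1640×2.44×-28.3 + 141×2.44×-45.6 = -128930
Σ ṁᵢCp,ᵢ = 1640×2.44 + 141×2.44 = 4345.6
T_out = -128930 / 4345.6 = -29.67 °C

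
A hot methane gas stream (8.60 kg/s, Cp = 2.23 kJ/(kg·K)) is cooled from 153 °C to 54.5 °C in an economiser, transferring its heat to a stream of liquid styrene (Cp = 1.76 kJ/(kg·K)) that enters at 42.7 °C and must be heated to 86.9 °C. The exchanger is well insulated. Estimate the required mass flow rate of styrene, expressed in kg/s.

Heat released by hot stream: Q = 8.60 × 2.23 × (153 − 54.5) = 1889 kJ/s
Energy balance on cold side (adiabatic exchanger): Q = ṁ_c·Cp_c·(T_c,out − T_c,in)
ṁ_c = 1889 / [1.76 × (86.9 − 42.7)] = 24.283 kg/s

ṁ_c = 24.3 kg/s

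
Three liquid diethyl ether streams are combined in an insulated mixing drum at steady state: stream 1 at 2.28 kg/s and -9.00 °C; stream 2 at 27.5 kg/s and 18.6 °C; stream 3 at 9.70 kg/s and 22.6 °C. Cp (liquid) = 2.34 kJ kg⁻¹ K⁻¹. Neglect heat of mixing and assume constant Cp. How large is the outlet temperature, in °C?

Adiabatic, steady state ⇒ Σ ṁᵢCp,ᵢ(T_out − Tᵢ) = 0
T_out = Σ ṁᵢCp,ᵢTᵢ / Σ ṁᵢCp,ᵢ
      = 1661.9 / 92.383 = 17.989 °C

T_out = 18.0 °C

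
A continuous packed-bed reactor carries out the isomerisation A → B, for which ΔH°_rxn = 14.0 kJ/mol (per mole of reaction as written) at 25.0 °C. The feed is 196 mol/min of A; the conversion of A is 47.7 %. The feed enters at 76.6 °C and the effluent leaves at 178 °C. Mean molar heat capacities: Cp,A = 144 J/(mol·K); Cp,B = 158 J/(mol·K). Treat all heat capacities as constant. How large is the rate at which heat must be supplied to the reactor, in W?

Extent of reaction ξ = 0.477 × 196 = 93.492 mol/min
Reaction term: ξ·ΔH°_rxn = 93.492 × 14.0 = 1308.9 kJ/min
Sensible, feed 76.6→25 °C: -1456.4 kJ/min
Outlet flows (mol/min): A 102.51, B 93.492
Sensible, products 25→178 °C: 4518.5 kJ/min
Q = ΔH = 4371.1 kJ/min = 72.851 kW
Heat supplied = 72851 W

Q_in = 72900 W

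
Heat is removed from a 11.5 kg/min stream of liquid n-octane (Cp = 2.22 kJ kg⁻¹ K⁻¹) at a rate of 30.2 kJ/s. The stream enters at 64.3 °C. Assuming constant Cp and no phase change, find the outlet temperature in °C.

Q = 30.2 kJ/s = 1812 kJ/min
ΔT = Q/(ṁ·Cp) = 1812/(11.5×2.22) = 70.975 K
T_out = 64.3 − 70.975 = -6.6753 °C

T_out = -6.68 °C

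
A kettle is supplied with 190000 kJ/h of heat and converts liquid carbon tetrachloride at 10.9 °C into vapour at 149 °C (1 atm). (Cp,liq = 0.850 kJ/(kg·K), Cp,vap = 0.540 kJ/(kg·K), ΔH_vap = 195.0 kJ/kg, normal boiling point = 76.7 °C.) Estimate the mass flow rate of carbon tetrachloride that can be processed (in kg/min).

Δh = 0.850×(76.7−10.9) + 195.0 + 0.540×(149−76.7) = 289.97 kJ/kg
Q = 190000 kJ/h = 52.778 kJ/s = 3166.7 kJ/min
ṁ = Q/Δh = 3166.7 / 289.97 = 10.921 kg/min

ṁ = 10.9 kg/min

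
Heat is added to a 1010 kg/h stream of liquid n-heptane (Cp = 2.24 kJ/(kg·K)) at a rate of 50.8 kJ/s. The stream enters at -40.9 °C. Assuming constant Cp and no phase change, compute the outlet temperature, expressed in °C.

T_out = 39.9 °C

Q = 50.8 kJ/s = 182880 kJ/h
ΔT = Q/(ṁ·Cp) = 182880/(1010×2.24) = 80.835 K
T_out = -40.9 + 80.835 = 39.935 °C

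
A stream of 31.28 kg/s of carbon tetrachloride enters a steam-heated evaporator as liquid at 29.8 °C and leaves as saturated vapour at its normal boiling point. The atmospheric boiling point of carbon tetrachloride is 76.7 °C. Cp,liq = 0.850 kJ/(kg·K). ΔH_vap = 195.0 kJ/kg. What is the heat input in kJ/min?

liquid 29.8→76.7 °C: 39.865 kJ/kg
vaporisation at 76.7 °C: 195 kJ/kg
Δh = 39.865 + 195 = 234.87 kJ/kg
Q = ṁ·Δh = 31.28 kg/s × 234.87 kJ/kg = 7346.6 kJ/s
|Q| = 7346.6 kW = 440790 kJ/min

Q = 441000 kJ/min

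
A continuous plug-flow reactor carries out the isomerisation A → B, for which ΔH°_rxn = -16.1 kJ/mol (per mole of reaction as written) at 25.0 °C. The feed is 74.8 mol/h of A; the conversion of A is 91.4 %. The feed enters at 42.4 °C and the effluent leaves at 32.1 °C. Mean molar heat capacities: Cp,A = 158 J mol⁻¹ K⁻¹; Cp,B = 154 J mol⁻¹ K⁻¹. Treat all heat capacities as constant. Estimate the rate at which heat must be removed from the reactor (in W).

Q_out = 340 W

Extent of reaction ξ = 0.914 × 74.8 = 68.367 mol/h
Reaction term: ξ·ΔH°_rxn = 68.367 × -16.1 = -1100.7 kJ/h
Sensible, feed 42.4→25 °C: -205.64 kJ/h
Outlet flows (mol/h): A 6.4328, B 68.367
Sensible, products 25→32.1 °C: 81.969 kJ/h
Q = ΔH = -1224.4 kJ/h = -0.34011 kW
Heat removed = 340.11 W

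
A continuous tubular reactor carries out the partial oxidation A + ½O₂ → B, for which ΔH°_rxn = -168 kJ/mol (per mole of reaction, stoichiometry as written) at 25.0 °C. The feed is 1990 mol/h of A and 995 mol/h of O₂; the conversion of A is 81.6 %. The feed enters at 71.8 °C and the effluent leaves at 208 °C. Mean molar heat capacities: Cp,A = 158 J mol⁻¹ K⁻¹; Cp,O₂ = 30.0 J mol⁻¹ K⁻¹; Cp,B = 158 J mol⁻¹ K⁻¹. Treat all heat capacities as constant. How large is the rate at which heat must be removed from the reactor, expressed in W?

Extent of reaction ξ = 0.816 × 1990 = 1623.8 mol/h
Reaction term: ξ·ΔH°_rxn = 1623.8 × -168 = -272810 kJ/h
Sensible, feed 71.8→25 °C: -16112 kJ/h
Outlet flows (mol/h): A 366.16, O₂ 183.08, B 1623.8
Sensible, products 25→208 °C: 58544 kJ/h
Q = ΔH = -230370 kJ/h = -63.992 kW
Heat removed = 63992 W

Q_out = 64000 W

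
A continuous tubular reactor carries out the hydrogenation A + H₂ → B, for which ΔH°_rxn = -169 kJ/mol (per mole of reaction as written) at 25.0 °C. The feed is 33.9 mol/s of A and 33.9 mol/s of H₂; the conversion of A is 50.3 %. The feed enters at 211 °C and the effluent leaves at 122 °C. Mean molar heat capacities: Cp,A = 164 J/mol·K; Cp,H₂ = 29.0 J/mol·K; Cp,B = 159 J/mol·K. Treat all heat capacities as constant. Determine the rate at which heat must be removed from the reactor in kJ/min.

Extent of reaction ξ = 0.503 × 33.9 = 17.052 mol/s
Reaction term: ξ·ΔH°_rxn = 17.052 × -169 = -2881.7 kJ/s
Sensible, feed 211→25 °C: -1216.9 kJ/s
Outlet flows (mol/s): A 16.848, H₂ 16.848, B 17.052
Sensible, products 25→122 °C: 578.41 kJ/s
Q = ΔH = -3520.3 kJ/s = -3520.3 kW
Heat removed = 211220 kJ/min

Q_out = 211000 kJ/min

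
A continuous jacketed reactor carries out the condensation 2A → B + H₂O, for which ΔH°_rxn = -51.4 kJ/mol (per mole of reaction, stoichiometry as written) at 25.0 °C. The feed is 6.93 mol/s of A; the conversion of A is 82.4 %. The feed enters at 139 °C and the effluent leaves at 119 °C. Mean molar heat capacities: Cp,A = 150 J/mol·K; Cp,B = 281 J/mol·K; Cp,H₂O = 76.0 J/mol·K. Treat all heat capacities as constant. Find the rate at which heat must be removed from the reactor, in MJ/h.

Extent of reaction ξ = 0.824 × 6.93 / 2 = 2.8552 mol/s
Reaction term: ξ·ΔH°_rxn = 2.8552 × -51.4 = -146.76 kJ/s
Sensible, feed 139→25 °C: -118.5 kJ/s
Outlet flows (mol/s): A 1.2197, B 2.8552, H₂O 2.8552
Sensible, products 25→119 °C: 113.01 kJ/s
Q = ΔH = -152.25 kJ/s = -152.25 kW
Heat removed = 548.09 MJ/h

Q_out = 548 MJ/h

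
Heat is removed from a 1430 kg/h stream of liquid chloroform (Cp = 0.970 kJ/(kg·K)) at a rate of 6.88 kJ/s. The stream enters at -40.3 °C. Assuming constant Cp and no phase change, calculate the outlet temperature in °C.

Q = 6.88 kJ/s = 24768 kJ/h
ΔT = Q/(ṁ·Cp) = 24768/(1430×0.970) = 17.856 K
T_out = -40.3 − 17.856 = -58.156 °C

T_out = -58.2 °C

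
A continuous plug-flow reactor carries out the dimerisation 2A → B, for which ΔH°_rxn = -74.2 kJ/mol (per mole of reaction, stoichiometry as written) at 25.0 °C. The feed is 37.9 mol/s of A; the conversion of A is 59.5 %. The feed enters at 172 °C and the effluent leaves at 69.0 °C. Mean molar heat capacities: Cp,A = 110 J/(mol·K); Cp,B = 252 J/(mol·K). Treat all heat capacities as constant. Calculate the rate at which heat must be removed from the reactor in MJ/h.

Extent of reaction ξ = 0.595 × 37.9 / 2 = 11.275 mol/s
Reaction term: ξ·ΔH°_rxn = 11.275 × -74.2 = -836.62 kJ/s
Sensible, feed 172→25 °C: -612.84 kJ/s
Outlet flows (mol/s): A 15.349, B 11.275
Sensible, products 25→69.0 °C: 199.31 kJ/s
Q = ΔH = -1250.2 kJ/s = -1250.2 kW
Heat removed = 4500.6 MJ/h

Q_out = 4500 MJ/h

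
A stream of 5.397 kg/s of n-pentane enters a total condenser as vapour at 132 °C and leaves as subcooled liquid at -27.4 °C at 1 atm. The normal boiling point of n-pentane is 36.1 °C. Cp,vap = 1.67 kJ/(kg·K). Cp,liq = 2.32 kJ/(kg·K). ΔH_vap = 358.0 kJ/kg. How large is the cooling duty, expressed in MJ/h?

Q_c = 12900 MJ/h

vapour 132→36.1 °C: -160.15 kJ/kg
condensation at 36.1 °C: -358 kJ/kg
liquid 36.1→-27.4 °C: -147.32 kJ/kg
Δh = -160.15 + -358 + -147.32 = -665.47 kJ/kg
Q = ṁ·Δh = 5.397 kg/s × -665.47 kJ/kg = -3591.6 kJ/s
|Q| = 3591.6 kW = 12930 MJ/h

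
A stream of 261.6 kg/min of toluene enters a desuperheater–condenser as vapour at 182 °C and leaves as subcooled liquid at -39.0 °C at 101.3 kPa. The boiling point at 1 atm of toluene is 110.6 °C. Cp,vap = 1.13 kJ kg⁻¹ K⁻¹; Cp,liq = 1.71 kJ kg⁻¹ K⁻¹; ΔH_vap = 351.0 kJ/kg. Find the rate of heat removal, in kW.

vapour 182→110.6 °C: -80.682 kJ/kg
condensation at 110.6 °C: -351 kJ/kg
liquid 110.6→-39.0 °C: -255.82 kJ/kg
Δh = -80.682 + -351 + -255.82 = -687.5 kJ/kg
Q = ṁ·Δh = 261.6 kg/min × -687.5 kJ/kg = -179850 kJ/min
|Q| = 2997.5 kW

Q_c = 3000 kW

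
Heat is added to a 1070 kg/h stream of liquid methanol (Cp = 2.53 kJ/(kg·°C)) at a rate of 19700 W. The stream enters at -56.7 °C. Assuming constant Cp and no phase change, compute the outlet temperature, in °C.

Q = 19700 W = 70920 kJ/h
ΔT = Q/(ṁ·Cp) = 70920/(1070×2.53) = 26.198 K
T_out = -56.7 + 26.198 = -30.502 °C

T_out = -30.5 °C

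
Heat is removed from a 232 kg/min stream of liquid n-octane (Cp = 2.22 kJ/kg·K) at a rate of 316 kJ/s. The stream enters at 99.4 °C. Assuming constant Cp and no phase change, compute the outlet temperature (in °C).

T_out = 62.6 °C

Q = 316 kJ/s = 18960 kJ/min
ΔT = Q/(ṁ·Cp) = 18960/(232×2.22) = 36.813 K
T_out = 99.4 − 36.813 = 62.587 °C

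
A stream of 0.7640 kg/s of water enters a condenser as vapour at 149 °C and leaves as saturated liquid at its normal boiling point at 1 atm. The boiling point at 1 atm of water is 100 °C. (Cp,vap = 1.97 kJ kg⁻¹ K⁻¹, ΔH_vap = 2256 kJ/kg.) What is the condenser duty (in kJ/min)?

Q_c = 108000 kJ/min

vapour 149→100 °C: -96.53 kJ/kg
condensation at 100 °C: -2256 kJ/kg
Δh = -96.53 + -2256 = -2352.5 kJ/kg
Q = ṁ·Δh = 0.7640 kg/s × -2352.5 kJ/kg = -1797.3 kJ/s
|Q| = 1797.3 kW = 107840 kJ/min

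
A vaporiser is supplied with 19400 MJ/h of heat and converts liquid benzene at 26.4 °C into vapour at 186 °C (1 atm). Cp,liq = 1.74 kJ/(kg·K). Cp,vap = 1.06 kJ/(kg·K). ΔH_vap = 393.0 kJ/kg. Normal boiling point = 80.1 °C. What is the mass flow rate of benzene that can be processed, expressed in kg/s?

ṁ = 9.00 kg/s

Δh = 1.74×(80.1−26.4) + 393.0 + 1.06×(186−80.1) = 598.69 kJ/kg
Q = 19400 MJ/h = 5388.9 kJ/s = 5388.9 kJ/s
ṁ = Q/Δh = 5388.9 / 598.69 = 9.0011 kg/s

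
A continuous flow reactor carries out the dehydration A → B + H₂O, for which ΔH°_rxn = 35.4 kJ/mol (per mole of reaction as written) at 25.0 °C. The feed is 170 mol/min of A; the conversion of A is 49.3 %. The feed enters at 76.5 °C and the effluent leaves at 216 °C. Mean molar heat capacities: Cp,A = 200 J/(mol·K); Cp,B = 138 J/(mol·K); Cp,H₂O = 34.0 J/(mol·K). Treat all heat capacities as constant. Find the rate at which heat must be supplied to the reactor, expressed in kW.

Extent of reaction ξ = 0.493 × 170 = 83.81 mol/min
Reaction term: ξ·ΔH°_rxn = 83.81 × 35.4 = 2966.9 kJ/min
Sensible, feed 76.5→25 °C: -1751 kJ/min
Outlet flows (mol/min): A 86.19, B 83.81, H₂O 83.81
Sensible, products 25→216 °C: 6045.8 kJ/min
Q = ΔH = 7261.7 kJ/min = 121.03 kW
Heat supplied = 121.03 kW

Q_in = 121 kW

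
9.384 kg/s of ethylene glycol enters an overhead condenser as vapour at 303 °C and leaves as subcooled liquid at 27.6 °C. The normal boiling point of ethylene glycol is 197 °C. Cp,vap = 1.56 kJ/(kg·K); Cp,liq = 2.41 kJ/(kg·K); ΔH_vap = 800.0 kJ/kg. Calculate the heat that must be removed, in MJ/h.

vapour 303→197 °C: -165.36 kJ/kg
condensation at 197 °C: -800 kJ/kg
liquid 197→27.6 °C: -408.25 kJ/kg
Δh = -165.36 + -800 + -408.25 = -1373.6 kJ/kg
Q = ṁ·Δh = 9.384 kg/s × -1373.6 kJ/kg = -12890 kJ/s
|Q| = 12890 kW = 46404 MJ/h

Q_c = 46400 MJ/h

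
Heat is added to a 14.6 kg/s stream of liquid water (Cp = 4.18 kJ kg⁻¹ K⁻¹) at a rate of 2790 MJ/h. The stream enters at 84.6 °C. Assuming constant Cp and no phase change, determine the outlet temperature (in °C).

Q = 2790 MJ/h = 775 kJ/s
ΔT = Q/(ṁ·Cp) = 775/(14.6×4.18) = 12.699 K
T_out = 84.6 + 12.699 = 97.299 °C

T_out = 97.3 °C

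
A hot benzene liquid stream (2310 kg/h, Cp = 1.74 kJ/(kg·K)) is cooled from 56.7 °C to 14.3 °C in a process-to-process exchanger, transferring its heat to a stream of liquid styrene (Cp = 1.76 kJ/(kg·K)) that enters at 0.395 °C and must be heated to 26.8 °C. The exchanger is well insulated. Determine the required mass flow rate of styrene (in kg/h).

ṁ_c = 3670 kg/h

Heat released by hot stream: Q = 2310 × 1.74 × (56.7 − 14.3) = 170420 kJ/h
Energy balance on cold side (adiabatic exchanger): Q = ṁ_c·Cp_c·(T_c,out − T_c,in)
ṁ_c = 170420 / [1.76 × (26.8 − 0.395)] = 3667.1 kg/h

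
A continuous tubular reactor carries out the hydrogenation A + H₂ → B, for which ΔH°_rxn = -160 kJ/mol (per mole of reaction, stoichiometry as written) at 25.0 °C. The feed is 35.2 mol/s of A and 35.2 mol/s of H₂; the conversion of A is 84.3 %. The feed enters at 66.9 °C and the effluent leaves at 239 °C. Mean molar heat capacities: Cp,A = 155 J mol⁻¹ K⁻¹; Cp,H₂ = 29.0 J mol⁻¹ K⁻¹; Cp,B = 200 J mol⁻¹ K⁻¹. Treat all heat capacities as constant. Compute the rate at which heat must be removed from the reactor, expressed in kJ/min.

Extent of reaction ξ = 0.843 × 35.2 = 29.674 mol/s
Reaction term: ξ·ΔH°_rxn = 29.674 × -160 = -4747.8 kJ/s
Sensible, feed 66.9→25 °C: -271.38 kJ/s
Outlet flows (mol/s): A 5.5264, H₂ 5.5264, B 29.674
Sensible, products 25→239 °C: 1487.6 kJ/s
Q = ΔH = -3531.5 kJ/s = -3531.5 kW
Heat removed = 211890 kJ/min

Q_out = 212000 kJ/min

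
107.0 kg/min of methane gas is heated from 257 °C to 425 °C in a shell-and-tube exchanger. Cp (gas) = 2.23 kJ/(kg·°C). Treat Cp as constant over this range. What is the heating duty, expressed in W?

Q = 668000 W

Q = ṁ·Cp·ΔT = 107.0 × 2.23 × (425 − 257) = 40086 kJ/min
Converting: 40086 / 60 s = 668.11 kW
Heating duty = 668110 W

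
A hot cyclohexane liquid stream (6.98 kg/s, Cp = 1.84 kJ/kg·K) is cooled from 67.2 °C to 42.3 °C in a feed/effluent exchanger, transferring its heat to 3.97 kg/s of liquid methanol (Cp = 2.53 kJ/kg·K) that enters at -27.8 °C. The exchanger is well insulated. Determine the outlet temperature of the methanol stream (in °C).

Heat released by hot stream: Q = 6.98 × 1.84 × (67.2 − 42.3) = 319.8 kJ/s
Energy balance on cold side (adiabatic exchanger): Q = ṁ_c·Cp_c·(T_c,out − T_c,in)
T_c,out = -27.8 + 319.8/(3.97 × 2.53) = 4.0392 °C

T_c,out = 4.04 °C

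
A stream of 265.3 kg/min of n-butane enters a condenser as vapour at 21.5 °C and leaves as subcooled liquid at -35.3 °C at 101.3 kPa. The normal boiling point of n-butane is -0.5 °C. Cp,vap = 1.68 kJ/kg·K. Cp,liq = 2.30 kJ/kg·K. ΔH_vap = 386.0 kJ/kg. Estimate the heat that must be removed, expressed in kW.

Q_c = 2220 kW

vapour 21.5→-0.5 °C: -36.96 kJ/kg
condensation at -0.5 °C: -386 kJ/kg
liquid -0.5→-35.3 °C: -80.04 kJ/kg
Δh = -36.96 + -386 + -80.04 = -503 kJ/kg
Q = ṁ·Δh = 265.3 kg/min × -503 kJ/kg = -133450 kJ/min
|Q| = 2224.1 kW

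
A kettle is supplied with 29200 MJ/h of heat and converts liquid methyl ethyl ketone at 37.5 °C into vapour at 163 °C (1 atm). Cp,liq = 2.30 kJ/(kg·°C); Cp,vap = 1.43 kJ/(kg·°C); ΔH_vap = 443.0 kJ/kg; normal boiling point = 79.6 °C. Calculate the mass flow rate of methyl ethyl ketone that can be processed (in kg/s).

Δh = 2.30×(79.6−37.5) + 443.0 + 1.43×(163−79.6) = 659.09 kJ/kg
Q = 29200 MJ/h = 8111.1 kJ/s = 8111.1 kJ/s
ṁ = Q/Δh = 8111.1 / 659.09 = 12.306 kg/s

ṁ = 12.3 kg/s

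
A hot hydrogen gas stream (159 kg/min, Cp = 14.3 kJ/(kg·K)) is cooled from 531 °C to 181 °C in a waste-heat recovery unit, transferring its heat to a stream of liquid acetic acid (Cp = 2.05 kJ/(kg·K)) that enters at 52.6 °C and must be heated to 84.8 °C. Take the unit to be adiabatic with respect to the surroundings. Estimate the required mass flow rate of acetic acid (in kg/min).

Heat released by hot stream: Q = 159 × 14.3 × (531 − 181) = 795800 kJ/min
Energy balance on cold side (adiabatic exchanger): Q = ṁ_c·Cp_c·(T_c,out − T_c,in)
ṁ_c = 795800 / [2.05 × (84.8 − 52.6)] = 12056 kg/min

ṁ_c = 12100 kg/min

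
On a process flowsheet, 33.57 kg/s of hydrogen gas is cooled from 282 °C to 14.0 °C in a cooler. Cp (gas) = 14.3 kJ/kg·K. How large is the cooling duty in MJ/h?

Q = ṁ·Cp·ΔT = 33.57 × 14.3 × (14.0 − 282) = -128650 kJ/s
Cooling duty = 463150 MJ/h

Q_c = 463000 MJ/h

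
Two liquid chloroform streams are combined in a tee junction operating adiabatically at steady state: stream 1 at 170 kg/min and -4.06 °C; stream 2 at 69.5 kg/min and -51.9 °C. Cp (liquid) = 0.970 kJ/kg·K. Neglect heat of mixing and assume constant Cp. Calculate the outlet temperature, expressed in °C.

No heat crosses the boundary, so H_out = H_in.
Σ ṁᵢCp,ᵢTᵢ = 170×0.970×-4.06 + 69.5×0.970×-51.9 = -4168.3
Σ ṁᵢCp,ᵢ = 170×0.970 + 69.5×0.970 = 232.31
T_out = -4168.3 / 232.31 = -17.943 °C

T_out = -17.9 °C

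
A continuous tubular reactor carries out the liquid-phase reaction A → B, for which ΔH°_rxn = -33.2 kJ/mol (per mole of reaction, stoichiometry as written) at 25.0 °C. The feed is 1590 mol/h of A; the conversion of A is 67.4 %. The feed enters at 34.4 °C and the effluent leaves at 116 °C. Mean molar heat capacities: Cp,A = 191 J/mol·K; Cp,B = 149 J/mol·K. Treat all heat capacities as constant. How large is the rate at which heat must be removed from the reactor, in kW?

Q_out = 4.14 kW

Extent of reaction ξ = 0.674 × 1590 = 1071.7 mol/h
Reaction term: ξ·ΔH°_rxn = 1071.7 × -33.2 = -35579 kJ/h
Sensible, feed 34.4→25 °C: -2854.7 kJ/h
Outlet flows (mol/h): A 518.34, B 1071.7
Sensible, products 25→116 °C: 23540 kJ/h
Q = ΔH = -14894 kJ/h = -4.1372 kW
Heat removed = 4.1372 kW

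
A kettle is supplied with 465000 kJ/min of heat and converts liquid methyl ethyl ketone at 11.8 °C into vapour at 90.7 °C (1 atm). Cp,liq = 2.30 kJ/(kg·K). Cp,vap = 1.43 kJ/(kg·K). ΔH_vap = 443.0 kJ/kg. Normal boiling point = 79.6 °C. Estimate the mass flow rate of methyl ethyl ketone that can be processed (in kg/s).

Δh = 2.30×(79.6−11.8) + 443.0 + 1.43×(90.7−79.6) = 614.81 kJ/kg
Q = 465000 kJ/min = 7750 kJ/s = 7750 kJ/s
ṁ = Q/Δh = 7750 / 614.81 = 12.605 kg/s

ṁ = 12.6 kg/s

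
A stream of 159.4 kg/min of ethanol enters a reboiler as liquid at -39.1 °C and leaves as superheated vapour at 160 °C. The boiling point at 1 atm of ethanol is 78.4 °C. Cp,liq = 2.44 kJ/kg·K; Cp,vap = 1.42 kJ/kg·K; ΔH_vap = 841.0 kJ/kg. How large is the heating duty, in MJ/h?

Q = 11900 MJ/h

liquid -39.1→78.4 °C: 286.7 kJ/kg
vaporisation at 78.4 °C: 841 kJ/kg
vapour 78.4→160 °C: 115.87 kJ/kg
Δh = 286.7 + 841 + 115.87 = 1243.6 kJ/kg
Q = ṁ·Δh = 159.4 kg/min × 1243.6 kJ/kg = 198230 kJ/min
|Q| = 3303.8 kW = 11894 MJ/h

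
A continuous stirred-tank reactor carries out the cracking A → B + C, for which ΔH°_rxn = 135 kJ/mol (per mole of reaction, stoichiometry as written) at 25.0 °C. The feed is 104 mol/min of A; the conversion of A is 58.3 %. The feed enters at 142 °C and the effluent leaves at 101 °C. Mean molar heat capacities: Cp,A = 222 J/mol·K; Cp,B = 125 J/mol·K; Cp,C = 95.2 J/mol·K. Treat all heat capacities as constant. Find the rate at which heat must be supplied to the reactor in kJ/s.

Extent of reaction ξ = 0.583 × 104 = 60.632 mol/min
Reaction term: ξ·ΔH°_rxn = 60.632 × 135 = 8185.3 kJ/min
Sensible, feed 142→25 °C: -2701.3 kJ/min
Outlet flows (mol/min): A 43.368, B 60.632, C 60.632
Sensible, products 25→101 °C: 1746.4 kJ/min
Q = ΔH = 7230.4 kJ/min = 120.51 kW
Heat supplied = 120.51 kJ/s

Q_in = 121 kJ/s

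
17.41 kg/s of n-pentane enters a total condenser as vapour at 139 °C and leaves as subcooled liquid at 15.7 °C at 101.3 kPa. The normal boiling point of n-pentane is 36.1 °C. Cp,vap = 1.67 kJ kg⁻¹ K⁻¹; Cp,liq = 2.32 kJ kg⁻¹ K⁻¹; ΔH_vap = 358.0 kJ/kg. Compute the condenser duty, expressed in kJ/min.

vapour 139→36.1 °C: -171.84 kJ/kg
condensation at 36.1 °C: -358 kJ/kg
liquid 36.1→15.7 °C: -47.328 kJ/kg
Δh = -171.84 + -358 + -47.328 = -577.17 kJ/kg
Q = ṁ·Δh = 17.41 kg/s × -577.17 kJ/kg = -10049 kJ/s
|Q| = 10049 kW = 602910 kJ/min

Q_c = 603000 kJ/min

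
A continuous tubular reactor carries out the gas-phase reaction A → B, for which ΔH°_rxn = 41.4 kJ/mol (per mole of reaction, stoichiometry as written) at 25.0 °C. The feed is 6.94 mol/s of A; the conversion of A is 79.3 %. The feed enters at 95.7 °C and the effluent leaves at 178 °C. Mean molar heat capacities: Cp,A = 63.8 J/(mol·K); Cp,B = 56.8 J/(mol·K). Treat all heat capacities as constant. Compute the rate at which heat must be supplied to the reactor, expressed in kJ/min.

Q_in = 15500 kJ/min

Extent of reaction ξ = 0.793 × 6.94 = 5.5034 mol/s
Reaction term: ξ·ΔH°_rxn = 5.5034 × 41.4 = 227.84 kJ/s
Sensible, feed 95.7→25 °C: -31.304 kJ/s
Outlet flows (mol/s): A 1.4366, B 5.5034
Sensible, products 25→178 °C: 61.85 kJ/s
Q = ΔH = 258.39 kJ/s = 258.39 kW
Heat supplied = 15503 kJ/min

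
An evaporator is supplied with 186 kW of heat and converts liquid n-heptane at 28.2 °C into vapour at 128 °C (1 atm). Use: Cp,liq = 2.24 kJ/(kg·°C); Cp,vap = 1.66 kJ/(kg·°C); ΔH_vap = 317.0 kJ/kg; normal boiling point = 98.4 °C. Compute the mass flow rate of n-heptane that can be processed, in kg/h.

ṁ = 1280 kg/h

Δh = 2.24×(98.4−28.2) + 317.0 + 1.66×(128−98.4) = 523.38 kJ/kg
Q = 186 kW = 186 kJ/s = 669600 kJ/h
ṁ = Q/Δh = 669600 / 523.38 = 1279.4 kg/h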